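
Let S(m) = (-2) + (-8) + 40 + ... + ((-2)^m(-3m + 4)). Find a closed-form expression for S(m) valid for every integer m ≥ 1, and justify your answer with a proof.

S(m) = 2(-2)^m(-m + 1) - 2

We claim S(m) = 2(-2)^m(-m + 1) - 2 for all m ≥ 1.
When m = 1: S(1) = -2, and the closed form gives -2. They agree.
Inductive step: assume the claim holds for m = j, so S(j) = 2(-2)^j(-j + 1) - 2.
Then S(j+1) = S(j) + ((-2)^(j + 1)(-3j + 1)) = (2(-2)^j(-j + 1) - 2) + ((-2)^(j + 1)(-3j + 1)).
Simplifying, S(j+1) = 4(-2)^j·j - 2 = 2(-2)^(j+1)(-(j+1) + 1) - 2,
which is the closed form with m = j+1.
Hence, by induction on m, the claim holds for every m ≥ 1.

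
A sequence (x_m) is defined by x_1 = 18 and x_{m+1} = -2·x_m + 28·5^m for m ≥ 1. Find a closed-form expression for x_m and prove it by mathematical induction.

x_m = (-2)^m + 4·5^m

Computing the first terms: x_1 = 18, x_2 = 104, x_3 = 492. This suggests x_m = (-2)^m + 4·5^m.
For the base case m = 1: the formula gives 18 = 18 = x_1.
For the inductive step, assume it holds for an arbitrary k ≥ 1, so x_k = (-2)^k + 4·5^k.
Then x_{k+1} = -2·x_k + 28·5^k = -2·((-2)^k + 4·5^k) + 28·5^k = (-2)^(k + 1) + 4·5^(k + 1),
which is the claimed formula at m = k+1.
By induction, the statement is established for all m ≥ 1.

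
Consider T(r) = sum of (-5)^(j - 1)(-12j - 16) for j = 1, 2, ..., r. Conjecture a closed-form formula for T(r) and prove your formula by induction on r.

T(r) = (-5)^r(2r + 3) - 3

We claim T(r) = (-5)^r(2r + 3) - 3 for all r ≥ 1.
Base step (r = 1): T(1) = -28, and the closed form gives -28. They agree.
Suppose the result is true for r = j, so T(j) = (-5)^j(2j + 3) - 3.
Then T(j+1) = T(j) + ((-5)^j(-12j - 28)) = ((-5)^j(2j + 3) - 3) + ((-5)^j(-12j - 28)).
Simplifying, T(j+1) = -10(-5)^j·j - 25(-5)^j - 3 = (-5)^(j+1)(2(j+1) + 3) - 3,
which is the closed form with r = j+1.
Hence, by induction on r, the claim holds for every r ≥ 1.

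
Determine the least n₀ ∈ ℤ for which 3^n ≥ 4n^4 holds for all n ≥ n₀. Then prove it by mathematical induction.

At n = 9: 19683 < 26244, so the inequality fails and n₀ ≥ 10. We prove 3^n ≥ 4n^4 for all n ≥ 10.
Base case (n = 10): 3^n = 59049 and 4n^4 = 40000, so 59049 ≥ 40000.
For the inductive step, assume it holds for an arbitrary i ≥ 10, so 3^i ≥ 4i^4.
Then 3^(i + 1) = 3·(3^i) ≥ 3·(4i^4).
Also, for i ≥ 10 we have 3·(4i^4) ≥ 4(i+1)^4, since 3 ≥ (1 + 1/i)^4 for all i ≥ 10.
Combining, 3^(i + 1) ≥ 4(i+1)^4.
By induction, the statement is established for all n ≥ 10.
Hence the smallest such n₀ is 10.

n₀ = 10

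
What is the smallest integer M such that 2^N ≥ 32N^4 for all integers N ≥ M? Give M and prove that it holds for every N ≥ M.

M = 24

At N = 23: 8388608 < 8954912, so the inequality fails and M ≥ 24. We prove 2^N ≥ 32N^4 for all N ≥ 24.
Base case (N = 24): 2^N = 16777216 and 32N^4 = 10616832, so 16777216 ≥ 10616832.
Inductive step: assume the claim holds for N = m, so 2^m ≥ 32m^4.
Then 2^(m + 1) = 2·(2^m) ≥ 2·(32m^4).
Also, for m ≥ 24 we have 2·(32m^4) ≥ 32(m+1)^4, since 2 ≥ (1 + 1/m)^4 for all m ≥ 24.
Combining, 2^(m + 1) ≥ 32(m+1)^4.
By the principle of mathematical induction, the result holds for all N ≥ 24.
Hence the smallest such M is 24.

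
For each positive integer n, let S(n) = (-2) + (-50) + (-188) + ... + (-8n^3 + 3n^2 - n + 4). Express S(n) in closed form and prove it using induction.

S(n) = -n(2n^3 + 3n^2 + n - 4)

We claim S(n) = -n(2n^3 + 3n^2 + n - 4) for all n ≥ 1.
For the base case n = 1: S(1) = -2, and the closed form gives -2. They agree.
Inductive step: assume the claim holds for n = k, so S(k) = k(-2k^3 - 3k^2 - k + 4).
Then S(k+1) = S(k) + (-k - 8(k + 1)^3 + 3(k + 1)^2 + 3) = (k(-2k^3 - 3k^2 - k + 4)) + (-k - 8(k + 1)^3 + 3(k + 1)^2 + 3).
Simplifying, S(k+1) = -(k + 1)(2k^3 + 9k^2 + 13k + 2) = -(k+1)(2(k+1)^3 + 3(k+1)^2 + (k+1) - 4),
which is the closed form with n = k+1.
This completes the induction.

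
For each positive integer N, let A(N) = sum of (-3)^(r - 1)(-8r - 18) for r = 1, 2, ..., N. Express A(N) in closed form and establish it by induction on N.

A(N) = (-3)^N(2N + 5) - 5

We claim A(N) = (-3)^N(2N + 5) - 5 for all N ≥ 1.
Base step (N = 1): A(1) = -26, and the closed form gives -26. They agree.
Inductive step: suppose the statement holds for some r ≥ 1, so A(r) = (-3)^r(2r + 5) - 5.
Then A(r+1) = A(r) + ((-3)^r(-8r - 26)) = ((-3)^r(2r + 5) - 5) + ((-3)^r(-8r - 26)).
Simplifying, A(r+1) = -6(-3)^r·r - 21(-3)^r - 5 = (-3)^(r+1)(2(r+1) + 5) - 5,
which is the closed form with N = r+1.
This completes the induction.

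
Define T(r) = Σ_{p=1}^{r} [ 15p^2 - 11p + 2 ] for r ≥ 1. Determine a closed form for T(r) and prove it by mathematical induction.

We claim T(r) = r(5r^2 + 2r - 1) for all r ≥ 1.
When r = 1: T(1) = 6, and the closed form gives 6. They agree.
Inductive step: assume the claim holds for r = p, so T(p) = p(5p^2 + 2p - 1).
Then T(p+1) = T(p) + (15p^2 + 19p + 6) = (p(5p^2 + 2p - 1)) + (15p^2 + 19p + 6).
Simplifying, T(p+1) = (p + 1)(5p^2 + 12p + 6) = (p+1)(5(p+1)^2 + 2(p+1) - 1),
which is the closed form with r = p+1.
By induction, the statement is established for all r ≥ 1.

T(r) = r(5r^2 + 2r - 1)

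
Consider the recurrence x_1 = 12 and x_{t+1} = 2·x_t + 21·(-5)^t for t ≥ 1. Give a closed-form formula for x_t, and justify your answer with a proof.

Computing the first terms: x_1 = 12, x_2 = -81, x_3 = 363. This suggests x_t = -3(-5)^t - 3·2^(t - 1).
Base step (t = 1): the formula gives 12 = 12 = x_1.
Suppose the result is true for t = m, so x_m = -3(-5)^m - 3·2^(m - 1).
Then x_{m+1} = 2·x_m + 21·(-5)^m = 2·(-3(-5)^m - 3·2^(m - 1)) + 21·(-5)^m = -3(-5)^(m + 1) - 3·2^m = -3(-5)^(m+1) - 3·2^((m+1) - 1),
which is the claimed formula at t = m+1.
By the principle of mathematical induction, the result holds for all t ≥ 1.

x_t = -3(-5)^t - 3·2^(t - 1)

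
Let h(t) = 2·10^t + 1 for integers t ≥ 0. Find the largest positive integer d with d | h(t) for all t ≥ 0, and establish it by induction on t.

d = 3

Computing the first values: h(0) = 3 and h(1) = 21; gcd(3, 21) = 3, so d ≤ 3.
We prove 3 | 2·10^t + 1 for all t ≥ 0 by induction on t.
Base case (t = 0): h(0) = 3 = 3·(1), so 3 | h(0).
For the inductive step, assume it holds for an arbitrary j ≥ 0, i.e. 3 | h(j). Then
h(j+1) = 2·10^(j+1) + 1 = 10·(2·10^j + 1) - 9 = 10·h(j) - 9. The first term is divisible by 3 by the inductive hypothesis, and -9 is divisible by 3. Hence 3 | h(j+1).
Hence, by induction on t, the claim holds for every t ≥ 0.
Therefore the largest such d is 3.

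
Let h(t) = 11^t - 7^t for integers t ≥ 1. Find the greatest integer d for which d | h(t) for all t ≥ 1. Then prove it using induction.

d = 4

Computing the first values: h(1) = 4 and h(2) = 72; gcd(4, 72) = 4, so d ≤ 4.
We prove 4 | 11^t - 7^t for all t ≥ 1 by induction on t.
Base case (t = 1): h(1) = 4 = 4·(1), so 4 | h(1).
Suppose the result is true for t = r, i.e. 4 | h(r). Then
11^{r+1} − 7^{r+1} = 11·11^r − 7·7^r = 11·(11^r − 7^r) + (4)·7^r. The first term is divisible by 4 by the inductive hypothesis, and the second term (4)·7^r is divisible by 4 since 4 | 4. Hence 4 | h(r+1).
By the principle of mathematical induction, the result holds for all t ≥ 1.
Therefore the largest such d is 4.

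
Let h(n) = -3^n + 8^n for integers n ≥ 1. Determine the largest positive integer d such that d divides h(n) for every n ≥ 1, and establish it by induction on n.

d = 5

Computing the first values: h(1) = 5 and h(2) = 55; gcd(5, 55) = 5, so d ≤ 5.
We prove 5 | -3^n + 8^n for all n ≥ 1 by induction on n.
Base case (n = 1): h(1) = 5 = 5·(1), so 5 | h(1).
Inductive step: assume the claim holds for n = r, i.e. 5 | h(r). Then
8^{r+1} − 3^{r+1} = 8·8^r − 3·3^r = 8·(8^r − 3^r) + (5)·3^r. The first term is divisible by 5 by the inductive hypothesis, and the second term (5)·3^r is divisible by 5 since 5 | 5. Hence 5 | h(r+1).
By the principle of mathematical induction, the result holds for all n ≥ 1.
Therefore the largest such d is 5.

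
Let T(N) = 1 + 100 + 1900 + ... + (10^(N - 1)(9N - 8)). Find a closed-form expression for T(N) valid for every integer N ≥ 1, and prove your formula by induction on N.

We claim T(N) = 10^N(N - 1) + 1 for all N ≥ 1.
Base case (N = 1): T(1) = 1, and the closed form gives 1. They agree.
Inductive step: assume the claim holds for N = r, so T(r) = 10^r(r - 1) + 1.
Then T(r+1) = T(r) + (10^r(9r + 1)) = (10^r(r - 1) + 1) + (10^r(9r + 1)).
Simplifying, T(r+1) = 10^(r + 1)r + 1 = 10^(r+1)((r+1) - 1) + 1,
which is the closed form with N = r+1.
By the principle of mathematical induction, the result holds for all N ≥ 1.

T(N) = 10^N(N - 1) + 1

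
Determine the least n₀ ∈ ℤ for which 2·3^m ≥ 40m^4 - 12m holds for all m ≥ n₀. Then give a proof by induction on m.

At m = 11: 354294 < 585508, so the inequality fails and n₀ ≥ 12. We prove 2·3^m ≥ 40m^4 - 12m for all m ≥ 12.
When m = 12: 2·3^m = 1062882 and 40m^4 - 12m = 829296, so 1062882 ≥ 829296.
Inductive step: assume the claim holds for m = k, so 2·3^k ≥ 40k^4 - 12k.
Then 2·3^(k + 1) = 3·(2·3^k) ≥ 3·(40k^4 - 12k).
Also, for k ≥ 12 we have 3·(40k^4 - 12k) ≥ 40(k+1)^4 - 12(k+1), since 3·(40k^4 - 12k) − (40(k+1)^4 - 12(k+1)) = 80k^4 - 160k^3 - 240k^2 - 184k - 28, which is nonnegative for all k ≥ 12.
Combining, 2·3^(k + 1) ≥ 40(k+1)^4 - 12(k+1).
By induction, the statement is established for all m ≥ 12.
Hence the smallest such n₀ is 12.

n₀ = 12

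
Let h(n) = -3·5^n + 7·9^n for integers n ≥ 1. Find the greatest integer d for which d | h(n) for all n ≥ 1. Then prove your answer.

Computing the first values: h(1) = 48 and h(2) = 492; gcd(48, 492) = 12, so d ≤ 12.
We prove 12 | -3·5^n + 7·9^n for all n ≥ 1 by induction on n.
Base case (n = 1): h(1) = 48 = 12·(4), so 12 | h(1).
Inductive step: assume the claim holds for n = i, i.e. 12 | h(i). Then
h(i+1) − 9·h(i) = (-3·5^(i+1) + 7·9^(i+1)) − 9·(-3·5^i + 7·9^i) = (-3)·5^i·(5 − 9) = (12)·5^i. Since 12 | h(i) by the inductive hypothesis, 12 | 9·h(i); and 12 | 12 since 12 = 12·1. Therefore 12 | h(i+1).
This completes the induction.
Therefore the largest such d is 12.

d = 12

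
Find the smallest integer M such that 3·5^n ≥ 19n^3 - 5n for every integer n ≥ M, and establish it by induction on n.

At n = 3: 375 < 498, so the inequality fails and M ≥ 4. We prove 3·5^n ≥ 19n^3 - 5n for all n ≥ 4.
For the base case n = 4: 3·5^n = 1875 and 19n^3 - 5n = 1196, so 1875 ≥ 1196.
Inductive step: assume the claim holds for n = r, so 3·5^r ≥ 19r^3 - 5r.
Then 3·5^(r + 1) = 5·(3·5^r) ≥ 5·(19r^3 - 5r).
Also, for r ≥ 4 we have 5·(19r^3 - 5r) ≥ 19(r+1)^3 - 5(r+1), since 5·(19r^3 - 5r) − (19(r+1)^3 - 5(r+1)) = 76r^3 - 57r^2 - 77r - 14, which is nonnegative for all r ≥ 4.
Combining, 3·5^(r + 1) ≥ 19(r+1)^3 - 5(r+1).
This completes the induction.
Hence the smallest such M is 4.

M = 4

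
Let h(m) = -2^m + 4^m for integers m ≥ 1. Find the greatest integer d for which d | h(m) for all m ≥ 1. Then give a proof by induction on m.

Computing the first values: h(1) = 2 and h(2) = 12; gcd(2, 12) = 2, so d ≤ 2.
We prove 2 | -2^m + 4^m for all m ≥ 1 by induction on m.
Base step (m = 1): h(1) = 2 = 2·(1), so 2 | h(1).
Inductive step: suppose the statement holds for some r ≥ 1, i.e. 2 | h(r). Then
4^{r+1} − 2^{r+1} = 4·4^r − 2·2^r = 4·(4^r − 2^r) + (2)·2^r. The first term is divisible by 2 by the inductive hypothesis, and the second term (2)·2^r is divisible by 2 since 2 | 2. Hence 2 | h(r+1).
This completes the induction.
Therefore the largest such d is 2.

d = 2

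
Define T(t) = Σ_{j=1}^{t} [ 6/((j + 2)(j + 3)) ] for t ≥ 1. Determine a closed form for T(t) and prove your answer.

We claim T(t) = 2t/(t + 3) for all t ≥ 1.
Base case (t = 1): T(1) = 1/2, and the closed form gives 1/2. They agree.
Inductive step: suppose the statement holds for some j ≥ 1, so T(j) = 2j/(j + 3).
Then T(j+1) = T(j) + (6/((j + 3)(j + 4))) = (2j/(j + 3)) + (6/((j + 3)(j + 4))).
Simplifying, T(j+1) = 2(j + 1)/(j + 4) = 2(j+1)/((j+1) + 3),
which is the closed form with t = j+1.
This completes the induction.

T(t) = 2t/(t + 3)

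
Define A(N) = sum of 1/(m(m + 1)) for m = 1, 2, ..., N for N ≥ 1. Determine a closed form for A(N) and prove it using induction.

We claim A(N) = N/(N + 1) for all N ≥ 1.
Base case (N = 1): A(1) = 1/2, and the closed form gives 1/2. They agree.
Inductive step: assume the claim holds for N = m, so A(m) = m/(m + 1).
Then A(m+1) = A(m) + (1/((m + 1)(m + 2))) = (m/(m + 1)) + (1/((m + 1)(m + 2))).
Simplifying, A(m+1) = (m + 1)/(m + 2) = (m+1)/((m+1) + 1),
which is the closed form with N = m+1.
By induction, the statement is established for all N ≥ 1.

A(N) = N/(N + 1)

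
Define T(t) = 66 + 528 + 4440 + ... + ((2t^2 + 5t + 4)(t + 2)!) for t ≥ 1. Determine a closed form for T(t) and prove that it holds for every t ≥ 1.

T(t) = (2t + 1)(t + 3)! - 6

We claim T(t) = (2t + 1)(t + 3)! - 6 for all t ≥ 1.
For the base case t = 1: T(1) = 66, and the closed form gives 66. They agree.
Inductive step: suppose the statement holds for some j ≥ 1, so T(j) = (2j + 1)(j + 3)! - 6.
Then T(j+1) = T(j) + ((2j^2 + 9j + 11)(j + 3)!) = ((2j + 1)(j + 3)! - 6) + ((2j^2 + 9j + 11)(j + 3)!).
Simplifying, T(j+1) = (2(j+1) + 1)((j+1) + 3)! - 6,
which is the closed form with t = j+1.
Hence, by induction on t, the claim holds for every t ≥ 1.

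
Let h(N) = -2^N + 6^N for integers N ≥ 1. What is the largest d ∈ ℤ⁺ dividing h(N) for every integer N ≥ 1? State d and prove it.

Computing the first values: h(1) = 4 and h(2) = 32; gcd(4, 32) = 4, so d ≤ 4.
We prove 4 | -2^N + 6^N for all N ≥ 1 by induction on N.
Base step (N = 1): h(1) = 4 = 4·(1), so 4 | h(1).
Inductive step: assume the claim holds for N = k, i.e. 4 | h(k). Then
6^{k+1} − 2^{k+1} = 6·6^k − 2·2^k = 6·(6^k − 2^k) + (4)·2^k. The first term is divisible by 4 by the inductive hypothesis, and the second term (4)·2^k is divisible by 4 since 4 | 4. Hence 4 | h(k+1).
Hence, by induction on N, the claim holds for every N ≥ 1.
Therefore the largest such d is 4.

d = 4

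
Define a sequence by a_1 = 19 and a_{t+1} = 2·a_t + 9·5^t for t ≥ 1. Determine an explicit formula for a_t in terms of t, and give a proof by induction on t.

a_t = 2^(t + 1) + 3·5^t

Computing the first terms: a_1 = 19, a_2 = 83, a_3 = 391. This suggests a_t = 2^(t + 1) + 3·5^t.
For the base case t = 1: the formula gives 19 = 19 = a_1.
For the inductive step, assume it holds for an arbitrary i ≥ 1, so a_i = 2^(i + 1) + 3·5^i.
Then a_{i+1} = 2·a_i + 9·5^i = 2·(2^(i + 1) + 3·5^i) + 9·5^i = 2^(i + 2) + 3·5^(i + 1) = 2^((i+1) + 1) + 3·5^(i+1),
which is the claimed formula at t = i+1.
This completes the induction.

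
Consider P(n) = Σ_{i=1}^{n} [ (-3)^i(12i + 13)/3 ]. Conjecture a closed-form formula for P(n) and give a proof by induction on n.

P(n) = (-3)^n(3n + 4) - 4

We claim P(n) = (-3)^n(3n + 4) - 4 for all n ≥ 1.
For the base case n = 1: P(1) = -25, and the closed form gives -25. They agree.
Suppose the result is true for n = i, so P(i) = (-3)^i(3i + 4) - 4.
Then P(i+1) = P(i) + ((-3)^i(-12i - 25)) = ((-3)^i(3i + 4) - 4) + ((-3)^i(-12i - 25)).
Simplifying, P(i+1) = -9(-3)^i·i - 21(-3)^i - 4 = (-3)^(i+1)(3(i+1) + 4) - 4,
which is the closed form with n = i+1.
Hence, by induction on n, the claim holds for every n ≥ 1.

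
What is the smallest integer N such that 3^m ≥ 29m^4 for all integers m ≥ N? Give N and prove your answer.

N = 13

At m = 12: 531441 < 601344, so the inequality fails and N ≥ 13. We prove 3^m ≥ 29m^4 for all m ≥ 13.
Base case (m = 13): 3^m = 1594323 and 29m^4 = 828269, so 1594323 ≥ 828269.
Inductive step: suppose the statement holds for some j ≥ 13, so 3^j ≥ 29j^4.
Then 3^(j + 1) = 3·(3^j) ≥ 3·(29j^4).
Also, for j ≥ 13 we have 3·(29j^4) ≥ 29(j+1)^4, since 3 ≥ (1 + 1/j)^4 for all j ≥ 13.
Combining, 3^(j + 1) ≥ 29(j+1)^4.
By induction, the statement is established for all m ≥ 13.
Hence the smallest such N is 13.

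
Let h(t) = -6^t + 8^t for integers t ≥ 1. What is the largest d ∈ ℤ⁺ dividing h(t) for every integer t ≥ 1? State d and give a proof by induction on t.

Computing the first values: h(1) = 2 and h(2) = 28; gcd(2, 28) = 2, so d ≤ 2.
We prove 2 | -6^t + 8^t for all t ≥ 1 by induction on t.
Base case (t = 1): h(1) = 2 = 2·(1), so 2 | h(1).
Suppose the result is true for t = k, i.e. 2 | h(k). Then
8^{k+1} − 6^{k+1} = 8·8^k − 6·6^k = 8·(8^k − 6^k) + (2)·6^k. The first term is divisible by 2 by the inductive hypothesis, and the second term (2)·6^k is divisible by 2 since 2 | 2. Hence 2 | h(k+1).
By induction, the statement is established for all t ≥ 1.
Therefore the largest such d is 2.

d = 2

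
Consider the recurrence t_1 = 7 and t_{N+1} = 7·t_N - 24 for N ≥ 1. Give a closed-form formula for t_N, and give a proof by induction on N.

t_N = 3·7^(N - 1) + 4

Computing the first terms: t_1 = 7, t_2 = 25, t_3 = 151. This suggests t_N = 3·7^(N - 1) + 4.
Base case (N = 1): the formula gives 7 = 7 = t_1.
For the inductive step, assume it holds for an arbitrary p ≥ 1, so t_p = 3·7^(p - 1) + 4.
Then t_{p+1} = 7·t_p - 24 = 7·(3·7^(p - 1) + 4) - 24 = 3·7^p + 4 = 3·7^((p+1) - 1) + 4,
which is the claimed formula at N = p+1.
By induction, the statement is established for all N ≥ 1.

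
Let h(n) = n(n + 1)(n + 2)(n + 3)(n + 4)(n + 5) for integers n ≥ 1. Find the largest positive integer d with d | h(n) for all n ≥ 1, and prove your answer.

Computing the first values: h(1) = 720 and h(2) = 5040; gcd(720, 5040) = 720, so d ≤ 720.
We prove 720 | n(n + 1)(n + 2)(n + 3)(n + 4)(n + 5) for all n ≥ 1 by induction on n.
When n = 1: h(1) = 720 = 720·(1), so 720 | h(1).
Inductive step: assume the claim holds for n = j, i.e. 720 | h(j). Then
h(j+1) − h(j) = (j+1)·(j+2)·(j+3)·(j+4)·(j+5)·(j+6) − j·(j+1)·(j+2)·(j+3)·(j+4)·(j+5) = (j+1)·(j+2)·(j+3)·(j+4)·(j+5)·[(j+6) − j] = 6·(j+1)·(j+2)·(j+3)·(j+4)·(j+5). The product of 5 consecutive integers is divisible by (5)! = 120, so h(j+1) − h(j) is divisible by 6·120 = 720. By the inductive hypothesis 720 | h(j), hence 720 | h(j+1).
By induction, the statement is established for all n ≥ 1.
Therefore the largest such d is 720.

d = 720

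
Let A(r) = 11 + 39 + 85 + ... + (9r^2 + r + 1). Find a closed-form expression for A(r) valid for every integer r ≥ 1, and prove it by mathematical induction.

We claim A(r) = r(3r^2 + 5r + 3) for all r ≥ 1.
Base step (r = 1): A(1) = 11, and the closed form gives 11. They agree.
Suppose the result is true for r = j, so A(j) = j(3j^2 + 5j + 3).
Then A(j+1) = A(j) + (j + 9(j + 1)^2 + 2) = (j(3j^2 + 5j + 3)) + (j + 9(j + 1)^2 + 2).
Simplifying, A(j+1) = (j + 1)(3j^2 + 11j + 11) = (j+1)(3(j+1)^2 + 5(j+1) + 3),
which is the closed form with r = j+1.
Hence, by induction on r, the claim holds for every r ≥ 1.

A(r) = r(3r^2 + 5r + 3)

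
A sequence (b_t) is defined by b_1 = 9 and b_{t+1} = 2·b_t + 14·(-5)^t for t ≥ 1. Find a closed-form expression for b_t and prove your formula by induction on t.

Computing the first terms: b_1 = 9, b_2 = -52, b_3 = 246. This suggests b_t = -2(-5)^t - 2^(t - 1).
For the base case t = 1: the formula gives 9 = 9 = b_1.
Inductive step: assume the claim holds for t = k, so b_k = -2(-5)^k - 2^(k - 1).
Then b_{k+1} = 2·b_k + 14·(-5)^k = 2·(-2(-5)^k - 2^(k - 1)) + 14·(-5)^k = -2(-5)^(k + 1) - 2^k = -2(-5)^(k+1) - 2^((k+1) - 1),
which is the claimed formula at t = k+1.
By induction, the statement is established for all t ≥ 1.

b_t = -2(-5)^t - 2^(t - 1)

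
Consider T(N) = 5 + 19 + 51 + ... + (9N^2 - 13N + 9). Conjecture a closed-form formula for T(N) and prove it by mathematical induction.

T(N) = N(3N^2 - 2N + 4)

We claim T(N) = N(3N^2 - 2N + 4) for all N ≥ 1.
Base step (N = 1): T(1) = 5, and the closed form gives 5. They agree.
Inductive step: suppose the statement holds for some k ≥ 1, so T(k) = k(3k^2 - 2k + 4).
Then T(k+1) = T(k) + (9k^2 + 5k + 5) = (k(3k^2 - 2k + 4)) + (9k^2 + 5k + 5).
Simplifying, T(k+1) = (k + 1)(3k^2 + 4k + 5) = (k+1)(3(k+1)^2 - 2(k+1) + 4),
which is the closed form with N = k+1.
This completes the induction.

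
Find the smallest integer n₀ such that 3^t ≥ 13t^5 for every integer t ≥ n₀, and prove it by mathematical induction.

At t = 14: 4782969 < 6991712, so the inequality fails and n₀ ≥ 15. We prove 3^t ≥ 13t^5 for all t ≥ 15.
When t = 15: 3^t = 14348907 and 13t^5 = 9871875, so 14348907 ≥ 9871875.
For the inductive step, assume it holds for an arbitrary r ≥ 15, so 3^r ≥ 13r^5.
Then 3^(r + 1) = 3·(3^r) ≥ 3·(13r^5).
Also, for r ≥ 15 we have 3·(13r^5) ≥ 13(r+1)^5, since 3 ≥ (1 + 1/r)^5 for all r ≥ 15.
Combining, 3^(r + 1) ≥ 13(r+1)^5.
By induction, the statement is established for all t ≥ 15.
Hence the smallest such n₀ is 15.

n₀ = 15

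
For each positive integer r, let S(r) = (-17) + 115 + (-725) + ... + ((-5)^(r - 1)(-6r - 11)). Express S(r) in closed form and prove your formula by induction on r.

We claim S(r) = (-5)^r(r + 2) - 2 for all r ≥ 1.
Base case (r = 1): S(1) = -17, and the closed form gives -17. They agree.
For the inductive step, assume it holds for an arbitrary i ≥ 1, so S(i) = (-5)^i(i + 2) - 2.
Then S(i+1) = S(i) + ((-5)^i(-6i - 17)) = ((-5)^i(i + 2) - 2) + ((-5)^i(-6i - 17)).
Simplifying, S(i+1) = -5(-5)^i·i - 15(-5)^i - 2 = (-5)^(i+1)((i+1) + 2) - 2,
which is the closed form with r = i+1.
By the principle of mathematical induction, the result holds for all r ≥ 1.

S(r) = (-5)^r(r + 2) - 2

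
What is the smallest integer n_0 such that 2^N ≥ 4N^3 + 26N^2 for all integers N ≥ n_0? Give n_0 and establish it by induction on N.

n_0 = 14

At N = 13: 8192 < 13182, so the inequality fails and n_0 ≥ 14. We prove 2^N ≥ 4N^3 + 26N^2 for all N ≥ 14.
Base case (N = 14): 2^N = 16384 and 4N^3 + 26N^2 = 16072, so 16384 ≥ 16072.
Inductive step: assume the claim holds for N = m, so 2^m ≥ 4m^3 + 26m^2.
Then 2^(m + 1) = 2·(2^m) ≥ 2·(4m^3 + 26m^2).
Also, for m ≥ 14 we have 2·(4m^3 + 26m^2) ≥ 4(m+1)^3 + 26(m+1)^2, since 2·(4m^3 + 26m^2) − (4(m+1)^3 + 26(m+1)^2) = 4m^3 + 14m^2 - 64m - 30, which is nonnegative for all m ≥ 14.
Combining, 2^(m + 1) ≥ 4(m+1)^3 + 26(m+1)^2.
Hence, by induction on N, the claim holds for every N ≥ 14.
Hence the smallest such n_0 is 14.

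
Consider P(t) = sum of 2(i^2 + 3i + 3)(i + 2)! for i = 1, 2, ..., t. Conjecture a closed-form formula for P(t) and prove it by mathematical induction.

P(t) = (2t + 2)(t + 3)! - 12

We claim P(t) = (2t + 2)(t + 3)! - 12 for all t ≥ 1.
For the base case t = 1: P(1) = 84, and the closed form gives 84. They agree.
Inductive step: assume the claim holds for t = i, so P(i) = (2i + 2)(i + 3)! - 12.
Then P(i+1) = P(i) + (2(i^2 + 5i + 7)(i + 3)!) = ((2i + 2)(i + 3)! - 12) + (2(i^2 + 5i + 7)(i + 3)!).
Simplifying, P(i+1) = (2(i+1) + 2)((i+1) + 3)! - 12,
which is the closed form with t = i+1.
By induction, the statement is established for all t ≥ 1.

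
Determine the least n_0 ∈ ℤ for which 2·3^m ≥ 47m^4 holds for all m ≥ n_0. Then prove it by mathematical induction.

At m = 11: 354294 < 688127, so the inequality fails and n_0 ≥ 12. We prove 2·3^m ≥ 47m^4 for all m ≥ 12.
Base case (m = 12): 2·3^m = 1062882 and 47m^4 = 974592, so 1062882 ≥ 974592.
Inductive step: assume the claim holds for m = k, so 2·3^k ≥ 47k^4.
Then 2·3^(k + 1) = 3·(2·3^k) ≥ 3·(47k^4).
Also, for k ≥ 12 we have 3·(47k^4) ≥ 47(k+1)^4, since 3 ≥ (1 + 1/k)^4 for all k ≥ 12.
Combining, 2·3^(k + 1) ≥ 47(k+1)^4.
By induction, the statement is established for all m ≥ 12.
Hence the smallest such n_0 is 12.

n_0 = 12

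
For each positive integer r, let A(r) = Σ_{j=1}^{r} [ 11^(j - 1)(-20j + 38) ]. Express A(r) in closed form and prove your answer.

We claim A(r) = 2·11^r(-r + 2) - 4 for all r ≥ 1.
Base step (r = 1): A(1) = 18, and the closed form gives 18. They agree.
Inductive step: suppose the statement holds for some j ≥ 1, so A(j) = 2·11^j(-j + 2) - 4.
Then A(j+1) = A(j) + (11^j(-20j + 18)) = (2·11^j(-j + 2) - 4) + (11^j(-20j + 18)).
Simplifying, A(j+1) = -22·11^j·j + 22·11^j - 4 = 2·11^(j+1)(-(j+1) + 2) - 4,
which is the closed form with r = j+1.
Hence, by induction on r, the claim holds for every r ≥ 1.

A(r) = 2·11^r(-r + 2) - 4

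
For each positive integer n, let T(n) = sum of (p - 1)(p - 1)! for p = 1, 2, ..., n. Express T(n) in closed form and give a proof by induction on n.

We claim T(n) = n! - 1 for all n ≥ 1.
Base case (n = 1): T(1) = 0, and the closed form gives 0. They agree.
Inductive step: assume the claim holds for n = p, so T(p) = p! - 1.
Then T(p+1) = T(p) + (p·p!) = (p! - 1) + (p·p!).
Simplifying, T(p+1) = (p+1)! - 1,
which is the closed form with n = p+1.
By induction, the statement is established for all n ≥ 1.

T(n) = n! - 1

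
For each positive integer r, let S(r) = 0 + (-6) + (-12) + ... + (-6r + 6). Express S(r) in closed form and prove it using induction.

We claim S(r) = -3r(r - 1) for all r ≥ 1.
When r = 1: S(1) = 0, and the closed form gives 0. They agree.
Inductive step: suppose the statement holds for some k ≥ 1, so S(k) = 3k(-k + 1).
Then S(k+1) = S(k) + (-6k) = (3k(-k + 1)) + (-6k).
Simplifying, S(k+1) = -3k(k + 1) = -3(k+1)((k+1) - 1),
which is the closed form with r = k+1.
By the principle of mathematical induction, the result holds for all r ≥ 1.

S(r) = -3r(r - 1)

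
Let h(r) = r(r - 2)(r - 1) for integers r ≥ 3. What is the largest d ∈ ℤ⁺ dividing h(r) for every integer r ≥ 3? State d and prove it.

d = 6

Computing the first values: h(3) = 6 and h(4) = 24; gcd(6, 24) = 6, so d ≤ 6.
We prove 6 | r(r - 2)(r - 1) for all r ≥ 3 by induction on r.
Base step (r = 3): h(3) = 6 = 6·(1), so 6 | h(3).
For the inductive step, assume it holds for an arbitrary k ≥ 3, i.e. 6 | h(k). Then
h(k+1) − h(k) = (k-1)·k·(k+1) − (k-2)·(k-1)·k = (k-1)·k·[(k+1) − (k-2)] = 3·(k-1)·k. The product of 2 consecutive integers is divisible by (2)! = 2, so h(k+1) − h(k) is divisible by 3·2 = 6. By the inductive hypothesis 6 | h(k), hence 6 | h(k+1).
This completes the induction.
Therefore the largest such d is 6.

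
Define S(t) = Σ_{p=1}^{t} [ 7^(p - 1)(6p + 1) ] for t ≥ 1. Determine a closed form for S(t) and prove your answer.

S(t) = 7^t·t

We claim S(t) = 7^t·t for all t ≥ 1.
Base case (t = 1): S(1) = 7, and the closed form gives 7. They agree.
For the inductive step, assume it holds for an arbitrary p ≥ 1, so S(p) = 7^p·p.
Then S(p+1) = S(p) + (7^p(6p + 7)) = (7^p·p) + (7^p(6p + 7)).
Simplifying, S(p+1) = 7^(p + 1)(p + 1) = 7^(p+1)·(p+1),
which is the closed form with t = p+1.
By the principle of mathematical induction, the result holds for all t ≥ 1.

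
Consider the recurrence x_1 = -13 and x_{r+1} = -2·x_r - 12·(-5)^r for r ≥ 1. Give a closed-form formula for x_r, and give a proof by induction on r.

x_r = 7(-2)^(r - 1) + 4(-5)^r

Computing the first terms: x_1 = -13, x_2 = 86, x_3 = -472. This suggests x_r = 7(-2)^(r - 1) + 4(-5)^r.
Base step (r = 1): the formula gives -13 = -13 = x_1.
Inductive step: suppose the statement holds for some j ≥ 1, so x_j = 7(-2)^(j - 1) + 4(-5)^j.
Then x_{j+1} = -2·x_j - 12·(-5)^j = -2·(7(-2)^(j - 1) + 4(-5)^j) - 12·(-5)^j = 7(-2)^j + 4(-5)^(j + 1) = 7(-2)^((j+1) - 1) + 4(-5)^(j+1),
which is the claimed formula at r = j+1.
By the principle of mathematical induction, the result holds for all r ≥ 1.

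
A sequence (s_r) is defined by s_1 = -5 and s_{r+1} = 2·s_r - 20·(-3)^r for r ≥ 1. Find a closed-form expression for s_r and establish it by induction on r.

s_r = 4(-3)^r + 7·2^(r - 1)

Computing the first terms: s_1 = -5, s_2 = 50, s_3 = -80. This suggests s_r = 4(-3)^r + 7·2^(r - 1).
Base case (r = 1): the formula gives -5 = -5 = s_1.
Suppose the result is true for r = m, so s_m = 4(-3)^m + 7·2^(m - 1).
Then s_{m+1} = 2·s_m - 20·(-3)^m = 2·(4(-3)^m + 7·2^(m - 1)) - 20·(-3)^m = 4(-3)^(m + 1) + 7·2^m = 4(-3)^(m+1) + 7·2^((m+1) - 1),
which is the claimed formula at r = m+1.
This completes the induction.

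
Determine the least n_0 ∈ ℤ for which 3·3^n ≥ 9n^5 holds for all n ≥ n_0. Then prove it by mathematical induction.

At n = 12: 1594323 < 2239488, so the inequality fails and n_0 ≥ 13. We prove 3·3^n ≥ 9n^5 for all n ≥ 13.
Base case (n = 13): 3·3^n = 4782969 and 9n^5 = 3341637, so 4782969 ≥ 3341637.
Inductive step: assume the claim holds for n = m, so 3·3^m ≥ 9m^5.
Then 3·3^(m + 1) = 3·(3·3^m) ≥ 3·(9m^5).
Also, for m ≥ 13 we have 3·(9m^5) ≥ 9(m+1)^5, since 3 ≥ (1 + 1/m)^5 for all m ≥ 13.
Combining, 3·3^(m + 1) ≥ 9(m+1)^5.
By the principle of mathematical induction, the result holds for all n ≥ 13.
Hence the smallest such n_0 is 13.

n_0 = 13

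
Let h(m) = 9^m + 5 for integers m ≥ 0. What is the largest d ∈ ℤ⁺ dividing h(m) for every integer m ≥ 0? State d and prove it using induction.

Computing the first values: h(0) = 6 and h(1) = 14; gcd(6, 14) = 2, so d ≤ 2.
We prove 2 | 9^m + 5 for all m ≥ 0 by induction on m.
Base case (m = 0): h(0) = 6 = 2·(3), so 2 | h(0).
Suppose the result is true for m = p, i.e. 2 | h(p). Then
h(p+1) = 9^(p+1) + 5 = 9·(9^p + 5) - 40 = 9·h(p) - 40. The first term is divisible by 2 by the inductive hypothesis, and -40 is divisible by 2. Hence 2 | h(p+1).
This completes the induction.
Therefore the largest such d is 2.

d = 2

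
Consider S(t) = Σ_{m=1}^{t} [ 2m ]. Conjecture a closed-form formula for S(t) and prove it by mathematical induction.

We claim S(t) = t(t + 1) for all t ≥ 1.
For the base case t = 1: S(1) = 2, and the closed form gives 2. They agree.
Inductive step: suppose the statement holds for some m ≥ 1, so S(m) = m(m + 1).
Then S(m+1) = S(m) + (2m + 2) = (m(m + 1)) + (2m + 2).
Simplifying, S(m+1) = (m + 1)(m + 2) = (m+1)((m+1) + 1),
which is the closed form with t = m+1.
By the principle of mathematical induction, the result holds for all t ≥ 1.

S(t) = t(t + 1)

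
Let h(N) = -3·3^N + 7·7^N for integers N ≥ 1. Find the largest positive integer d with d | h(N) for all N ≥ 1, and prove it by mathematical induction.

Computing the first values: h(1) = 40 and h(2) = 316; gcd(40, 316) = 4, so d ≤ 4.
We prove 4 | -3·3^N + 7·7^N for all N ≥ 1 by induction on N.
For the base case N = 1: h(1) = 40 = 4·(10), so 4 | h(1).
Inductive step: suppose the statement holds for some j ≥ 1, i.e. 4 | h(j). Then
h(j+1) − 7·h(j) = (-3·3^(j+1) + 7·7^(j+1)) − 7·(-3·3^j + 7·7^j) = (-3)·3^j·(3 − 7) = (12)·3^j. Since 4 | h(j) by the inductive hypothesis, 4 | 7·h(j); and 4 | 12 since 12 = 4·3. Therefore 4 | h(j+1).
Hence, by induction on N, the claim holds for every N ≥ 1.
Therefore the largest such d is 4.

d = 4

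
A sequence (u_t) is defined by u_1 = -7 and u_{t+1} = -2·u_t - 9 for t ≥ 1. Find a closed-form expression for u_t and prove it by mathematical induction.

u_t = -(-2)^(t + 1) - 3

Computing the first terms: u_1 = -7, u_2 = 5, u_3 = -19. This suggests u_t = -(-2)^(t + 1) - 3.
Base case (t = 1): the formula gives -7 = -7 = u_1.
Inductive step: suppose the statement holds for some i ≥ 1, so u_i = -(-2)^(i + 1) - 3.
Then u_{i+1} = -2·u_i - 9 = -2·(-(-2)^(i + 1) - 3) - 9 = -(-2)^(i + 2) - 3 = -(-2)^((i+1) + 1) - 3,
which is the claimed formula at t = i+1.
Hence, by induction on t, the claim holds for every t ≥ 1.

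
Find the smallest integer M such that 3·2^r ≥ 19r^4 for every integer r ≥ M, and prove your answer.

At r = 19: 1572864 < 2476099, so the inequality fails and M ≥ 20. We prove 3·2^r ≥ 19r^4 for all r ≥ 20.
For the base case r = 20: 3·2^r = 3145728 and 19r^4 = 3040000, so 3145728 ≥ 3040000.
Inductive step: assume the claim holds for r = m, so 3·2^m ≥ 19m^4.
Then 3·2^(m + 1) = 2·(3·2^m) ≥ 2·(19m^4).
Also, for m ≥ 20 we have 2·(19m^4) ≥ 19(m+1)^4, since 2 ≥ (1 + 1/m)^4 for all m ≥ 20.
Combining, 3·2^(m + 1) ≥ 19(m+1)^4.
By the principle of mathematical induction, the result holds for all r ≥ 20.
Hence the smallest such M is 20.

M = 20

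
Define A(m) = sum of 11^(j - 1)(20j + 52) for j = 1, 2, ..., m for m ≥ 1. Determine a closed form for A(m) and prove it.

We claim A(m) = 11^m(2m + 5) - 5 for all m ≥ 1.
When m = 1: A(1) = 72, and the closed form gives 72. They agree.
For the inductive step, assume it holds for an arbitrary j ≥ 1, so A(j) = 11^j(2j + 5) - 5.
Then A(j+1) = A(j) + (11^j(20j + 72)) = (11^j(2j + 5) - 5) + (11^j(20j + 72)).
Simplifying, A(j+1) = 22·11^j·j + 77·11^j - 5 = 11^(j+1)(2(j+1) + 5) - 5,
which is the closed form with m = j+1.
Hence, by induction on m, the claim holds for every m ≥ 1.

A(m) = 11^m(2m + 5) - 5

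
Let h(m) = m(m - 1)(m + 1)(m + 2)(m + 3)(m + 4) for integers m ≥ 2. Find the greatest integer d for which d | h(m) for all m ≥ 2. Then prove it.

Computing the first values: h(2) = 720 and h(3) = 5040; gcd(720, 5040) = 720, so d ≤ 720.
We prove 720 | m(m - 1)(m + 1)(m + 2)(m + 3)(m + 4) for all m ≥ 2 by induction on m.
When m = 2: h(2) = 720 = 720·(1), so 720 | h(2).
Suppose the result is true for m = r, i.e. 720 | h(r). Then
h(r+1) − h(r) = r·(r+1)·(r+2)·(r+3)·(r+4)·(r+5) − (r-1)·r·(r+1)·(r+2)·(r+3)·(r+4) = r·(r+1)·(r+2)·(r+3)·(r+4)·[(r+5) − (r-1)] = 6·r·(r+1)·(r+2)·(r+3)·(r+4). The product of 5 consecutive integers is divisible by (5)! = 120, so h(r+1) − h(r) is divisible by 6·120 = 720. By the inductive hypothesis 720 | h(r), hence 720 | h(r+1).
This completes the induction.
Therefore the largest such d is 720.

d = 720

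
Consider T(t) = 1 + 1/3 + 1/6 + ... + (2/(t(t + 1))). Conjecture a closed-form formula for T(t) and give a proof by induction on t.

T(t) = 2t/(t + 1)

We claim T(t) = 2t/(t + 1) for all t ≥ 1.
Base step (t = 1): T(1) = 1, and the closed form gives 1. They agree.
Inductive step: assume the claim holds for t = i, so T(i) = 2i/(i + 1).
Then T(i+1) = T(i) + (2/((i + 1)(i + 2))) = (2i/(i + 1)) + (2/((i + 1)(i + 2))).
Simplifying, T(i+1) = 2(i + 1)/(i + 2) = 2(i+1)/((i+1) + 1),
which is the closed form with t = i+1.
By induction, the statement is established for all t ≥ 1.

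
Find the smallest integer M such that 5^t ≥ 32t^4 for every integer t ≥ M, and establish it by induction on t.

At t = 6: 15625 < 41472, so the inequality fails and M ≥ 7. We prove 5^t ≥ 32t^4 for all t ≥ 7.
For the base case t = 7: 5^t = 78125 and 32t^4 = 76832, so 78125 ≥ 76832.
Inductive step: suppose the statement holds for some i ≥ 7, so 5^i ≥ 32i^4.
Then 5^(i + 1) = 5·(5^i) ≥ 5·(32i^4).
Also, for i ≥ 7 we have 5·(32i^4) ≥ 32(i+1)^4, since 5 ≥ (1 + 1/i)^4 for all i ≥ 7.
Combining, 5^(i + 1) ≥ 32(i+1)^4.
By induction, the statement is established for all t ≥ 7.
Hence the smallest such M is 7.

M = 7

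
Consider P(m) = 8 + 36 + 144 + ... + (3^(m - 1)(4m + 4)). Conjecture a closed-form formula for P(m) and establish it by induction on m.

We claim P(m) = 3^m(2m + 1) - 1 for all m ≥ 1.
Base step (m = 1): P(1) = 8, and the closed form gives 8. They agree.
For the inductive step, assume it holds for an arbitrary j ≥ 1, so P(j) = 3^j(2j + 1) - 1.
Then P(j+1) = P(j) + (4·3^j(j + 2)) = (3^j(2j + 1) - 1) + (4·3^j(j + 2)).
Simplifying, P(j+1) = 6·3^j·j + 9·3^j - 1 = 3^(j+1)(2(j+1) + 1) - 1,
which is the closed form with m = j+1.
Hence, by induction on m, the claim holds for every m ≥ 1.

P(m) = 3^m(2m + 1) - 1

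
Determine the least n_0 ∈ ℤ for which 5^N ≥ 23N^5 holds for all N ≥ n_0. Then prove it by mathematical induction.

n_0 = 9

At N = 8: 390625 < 753664, so the inequality fails and n_0 ≥ 9. We prove 5^N ≥ 23N^5 for all N ≥ 9.
For the base case N = 9: 5^N = 1953125 and 23N^5 = 1358127, so 1953125 ≥ 1358127.
Inductive step: suppose the statement holds for some m ≥ 9, so 5^m ≥ 23m^5.
Then 5^(m + 1) = 5·(5^m) ≥ 5·(23m^5).
Also, for m ≥ 9 we have 5·(23m^5) ≥ 23(m+1)^5, since 5 ≥ (1 + 1/m)^5 for all m ≥ 9.
Combining, 5^(m + 1) ≥ 23(m+1)^5.
This completes the induction.
Hence the smallest such n_0 is 9.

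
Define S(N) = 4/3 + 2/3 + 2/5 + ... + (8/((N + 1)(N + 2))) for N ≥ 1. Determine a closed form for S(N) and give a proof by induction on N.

S(N) = 4N/(N + 2)

We claim S(N) = 4N/(N + 2) for all N ≥ 1.
Base step (N = 1): S(1) = 4/3, and the closed form gives 4/3. They agree.
Inductive step: assume the claim holds for N = k, so S(k) = 4k/(k + 2).
Then S(k+1) = S(k) + (8/((k + 2)(k + 3))) = (4k/(k + 2)) + (8/((k + 2)(k + 3))).
Simplifying, S(k+1) = 4(k + 1)/(k + 3) = 4(k+1)/((k+1) + 2),
which is the closed form with N = k+1.
Hence, by induction on N, the claim holds for every N ≥ 1.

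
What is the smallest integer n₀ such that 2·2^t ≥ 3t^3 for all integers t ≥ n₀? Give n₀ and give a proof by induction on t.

At t = 10: 2048 < 3000, so the inequality fails and n₀ ≥ 11. We prove 2·2^t ≥ 3t^3 for all t ≥ 11.
For the base case t = 11: 2·2^t = 4096 and 3t^3 = 3993, so 4096 ≥ 3993.
Suppose the result is true for t = r, so 2·2^r ≥ 3r^3.
Then 2·2^(r + 1) = 2·(2·2^r) ≥ 2·(3r^3).
Also, for r ≥ 11 we have 2·(3r^3) ≥ 3(r+1)^3, since 2 ≥ (1 + 1/r)^3 for all r ≥ 11.
Combining, 2·2^(r + 1) ≥ 3(r+1)^3.
By induction, the statement is established for all t ≥ 11.
Hence the smallest such n₀ is 11.

n₀ = 11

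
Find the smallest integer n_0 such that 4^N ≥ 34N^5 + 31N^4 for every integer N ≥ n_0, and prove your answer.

n_0 = 12

At N = 11: 4194304 < 5929605, so the inequality fails and n_0 ≥ 12. We prove 4^N ≥ 34N^5 + 31N^4 for all N ≥ 12.
Base case (N = 12): 4^N = 16777216 and 34N^5 + 31N^4 = 9103104, so 16777216 ≥ 9103104.
Suppose the result is true for N = m, so 4^m ≥ 34m^5 + 31m^4.
Then 4^(m + 1) = 4·(4^m) ≥ 4·(34m^5 + 31m^4).
Also, for m ≥ 12 we have 4·(34m^5 + 31m^4) ≥ 34(m+1)^5 + 31(m+1)^4, since 4·(34m^5 + 31m^4) − (34(m+1)^5 + 31(m+1)^4) = 102m^5 - 77m^4 - 464m^3 - 526m^2 - 294m - 65, which is nonnegative for all m ≥ 12.
Combining, 4^(m + 1) ≥ 34(m+1)^5 + 31(m+1)^4.
Hence, by induction on N, the claim holds for every N ≥ 12.
Hence the smallest such n_0 is 12.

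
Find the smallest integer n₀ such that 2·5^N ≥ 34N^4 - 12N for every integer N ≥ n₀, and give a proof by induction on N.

At N = 6: 31250 < 43992, so the inequality fails and n₀ ≥ 7. We prove 2·5^N ≥ 34N^4 - 12N for all N ≥ 7.
Base step (N = 7): 2·5^N = 156250 and 34N^4 - 12N = 81550, so 156250 ≥ 81550.
For the inductive step, assume it holds for an arbitrary k ≥ 7, so 2·5^k ≥ 34k^4 - 12k.
Then 2·5^(k + 1) = 5·(2·5^k) ≥ 5·(34k^4 - 12k).
Also, for k ≥ 7 we have 5·(34k^4 - 12k) ≥ 34(k+1)^4 - 12(k+1), since 5·(34k^4 - 12k) − (34(k+1)^4 - 12(k+1)) = 136k^4 - 136k^3 - 204k^2 - 184k - 22, which is nonnegative for all k ≥ 7.
Combining, 2·5^(k + 1) ≥ 34(k+1)^4 - 12(k+1).
By the principle of mathematical induction, the result holds for all N ≥ 7.
Hence the smallest such n₀ is 7.

n₀ = 7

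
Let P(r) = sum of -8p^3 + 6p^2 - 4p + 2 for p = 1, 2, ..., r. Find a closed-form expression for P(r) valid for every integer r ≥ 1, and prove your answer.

We claim P(r) = -r(2r^3 + 2r^2 + r - 1) for all r ≥ 1.
When r = 1: P(1) = -4, and the closed form gives -4. They agree.
For the inductive step, assume it holds for an arbitrary p ≥ 1, so P(p) = p(-2p^3 - 2p^2 - p + 1).
Then P(p+1) = P(p) + (-8p^3 - 18p^2 - 16p - 4) = (p(-2p^3 - 2p^2 - p + 1)) + (-8p^3 - 18p^2 - 16p - 4).
Simplifying, P(p+1) = -(p + 1)(2p^3 + 8p^2 + 11p + 4) = -(p+1)(2(p+1)^3 + 2(p+1)^2 + (p+1) - 1),
which is the closed form with r = p+1.
By the principle of mathematical induction, the result holds for all r ≥ 1.

P(r) = -r(2r^3 + 2r^2 + r - 1)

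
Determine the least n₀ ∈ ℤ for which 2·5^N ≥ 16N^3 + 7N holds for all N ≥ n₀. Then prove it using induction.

n₀ = 4

At N = 3: 250 < 453, so the inequality fails and n₀ ≥ 4. We prove 2·5^N ≥ 16N^3 + 7N for all N ≥ 4.
Base case (N = 4): 2·5^N = 1250 and 16N^3 + 7N = 1052, so 1250 ≥ 1052.
Inductive step: assume the claim holds for N = m, so 2·5^m ≥ 16m^3 + 7m.
Then 2·5^(m + 1) = 5·(2·5^m) ≥ 5·(16m^3 + 7m).
Also, for m ≥ 4 we have 5·(16m^3 + 7m) ≥ 16(m+1)^3 + 7(m+1), since 5·(16m^3 + 7m) − (16(m+1)^3 + 7(m+1)) = 64m^3 - 48m^2 - 20m - 23, which is nonnegative for all m ≥ 4.
Combining, 2·5^(m + 1) ≥ 16(m+1)^3 + 7(m+1).
Hence, by induction on N, the claim holds for every N ≥ 4.
Hence the smallest such n₀ is 4.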